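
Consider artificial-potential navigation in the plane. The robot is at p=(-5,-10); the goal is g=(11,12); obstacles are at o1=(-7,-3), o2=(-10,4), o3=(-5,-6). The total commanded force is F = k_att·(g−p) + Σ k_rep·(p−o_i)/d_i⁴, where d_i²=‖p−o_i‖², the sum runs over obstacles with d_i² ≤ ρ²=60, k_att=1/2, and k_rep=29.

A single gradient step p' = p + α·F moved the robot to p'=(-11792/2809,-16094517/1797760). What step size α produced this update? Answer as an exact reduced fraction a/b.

F_att = 1/2·(g−p) = 1/2·(16,22) = (8.0000,11.0000)
o1: d²=53 ≤ ρ²=60; F_rep = 29·(2,-7)/53² = (0.0206,-0.0723)
o2: d²=221 > ρ²=60 → inactive
o3: d²=16 ≤ ρ²=60; F_rep = 29·(0,-4)/16² = (0.0000,-0.4531)
F = F_att + ΣF_rep = (8.0206,10.4746)
Δp = p'−p = (0.8021,1.0475); α = Δx/Fx = (2253/2809) / (22530/2809) = 1/10
check: Δy/Fy = (1883083/1797760) / (1883083/179776) = 1/10 ✓

α = 1/10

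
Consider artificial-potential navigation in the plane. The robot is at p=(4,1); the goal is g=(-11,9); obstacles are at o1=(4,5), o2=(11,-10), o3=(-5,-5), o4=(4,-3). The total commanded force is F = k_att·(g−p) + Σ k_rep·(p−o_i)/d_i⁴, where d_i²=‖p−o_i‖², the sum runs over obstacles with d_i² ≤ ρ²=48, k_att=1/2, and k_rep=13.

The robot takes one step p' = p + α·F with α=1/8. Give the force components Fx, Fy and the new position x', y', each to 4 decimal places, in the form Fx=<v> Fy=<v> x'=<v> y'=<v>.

F_att = 1/2·(g−p) = 1/2·(-15,8) = (-7.5000,4.0000)
o1: d²=16 ≤ ρ²=48; F_rep = 13·(0,-4)/16² = (0.0000,-0.2031)
o2: d²=170 > ρ²=48 → inactive
o3: d²=117 > ρ²=48 → inactive
o4: d²=16 ≤ ρ²=48; F_rep = 13·(0,4)/16² = (0.0000,0.2031)
F = F_att + ΣF_rep = (-7.5000,4.0000)
p' = p + 1/8·F = (3.0625,1.5000)

Fx=-7.5000 Fy=4.0000 x'=3.0625 y'=1.5000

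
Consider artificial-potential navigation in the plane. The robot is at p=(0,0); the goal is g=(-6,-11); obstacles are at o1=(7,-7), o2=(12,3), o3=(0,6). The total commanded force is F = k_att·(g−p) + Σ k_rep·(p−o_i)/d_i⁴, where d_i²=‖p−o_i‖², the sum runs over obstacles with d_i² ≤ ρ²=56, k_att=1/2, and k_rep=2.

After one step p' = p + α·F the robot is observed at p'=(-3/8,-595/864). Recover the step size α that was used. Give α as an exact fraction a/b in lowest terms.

α = 1/8

F_att = 1/2·(g−p) = 1/2·(-6,-11) = (-3.0000,-5.5000)
o1: d²=98 > ρ²=56 → inactive
o2: d²=153 > ρ²=56 → inactive
o3: d²=36 ≤ ρ²=56; F_rep = 2·(0,-6)/36² = (0.0000,-0.0093)
F = F_att + ΣF_rep = (-3.0000,-5.5093)
Δp = p'−p = (-0.3750,-0.6887); α = Δx/Fx = (-3/8) / (-3) = 1/8
check: Δy/Fy = (-595/864) / (-595/108) = 1/8 ✓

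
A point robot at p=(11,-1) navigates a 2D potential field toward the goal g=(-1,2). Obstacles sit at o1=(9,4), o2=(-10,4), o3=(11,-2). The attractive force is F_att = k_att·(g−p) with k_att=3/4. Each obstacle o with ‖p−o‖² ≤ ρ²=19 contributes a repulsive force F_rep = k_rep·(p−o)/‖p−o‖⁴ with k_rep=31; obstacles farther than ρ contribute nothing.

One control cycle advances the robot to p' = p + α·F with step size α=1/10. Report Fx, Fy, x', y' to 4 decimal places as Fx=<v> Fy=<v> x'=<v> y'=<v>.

F_att = 3/4·(g−p) = 3/4·(-12,3) = (-9.0000,2.2500)
o1: d²=29 > ρ²=19 → inactive
o2: d²=466 > ρ²=19 → inactive
o3: d²=1 ≤ ρ²=19; F_rep = 31·(0,1)/1² = (0.0000,31.0000)
F = F_att + ΣF_rep = (-9.0000,33.2500)
p' = p + 1/10·F = (10.1000,2.3250)

Fx=-9.0000 Fy=33.2500 x'=10.1000 y'=2.3250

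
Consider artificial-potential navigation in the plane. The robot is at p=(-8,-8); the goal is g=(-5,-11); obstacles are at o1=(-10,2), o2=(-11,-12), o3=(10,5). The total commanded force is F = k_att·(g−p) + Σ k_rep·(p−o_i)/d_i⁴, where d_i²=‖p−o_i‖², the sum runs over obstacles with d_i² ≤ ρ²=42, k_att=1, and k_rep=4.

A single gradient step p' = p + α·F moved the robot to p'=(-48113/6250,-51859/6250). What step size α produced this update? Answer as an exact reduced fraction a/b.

F_att = 1·(g−p) = 1·(3,-3) = (3.0000,-3.0000)
o1: d²=104 > ρ²=42 → inactive
o2: d²=25 ≤ ρ²=42; F_rep = 4·(3,4)/25² = (0.0192,0.0256)
o3: d²=493 > ρ²=42 → inactive
F = F_att + ΣF_rep = (3.0192,-2.9744)
Δp = p'−p = (0.3019,-0.2974); α = Δx/Fx = (1887/6250) / (1887/625) = 1/10
check: Δy/Fy = (-1859/6250) / (-1859/625) = 1/10 ✓

α = 1/10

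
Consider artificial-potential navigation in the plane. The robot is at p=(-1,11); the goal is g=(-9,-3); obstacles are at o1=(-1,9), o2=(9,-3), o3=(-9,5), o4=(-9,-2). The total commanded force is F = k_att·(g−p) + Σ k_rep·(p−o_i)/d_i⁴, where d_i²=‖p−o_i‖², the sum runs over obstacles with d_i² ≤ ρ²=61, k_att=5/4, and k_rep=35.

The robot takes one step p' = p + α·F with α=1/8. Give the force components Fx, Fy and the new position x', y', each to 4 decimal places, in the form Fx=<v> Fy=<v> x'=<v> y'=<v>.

Fx=-10.0000 Fy=-13.1250 x'=-2.2500 y'=9.3594

F_att = 5/4·(g−p) = 5/4·(-8,-14) = (-10.0000,-17.5000)
o1: d²=4 ≤ ρ²=61; F_rep = 35·(0,2)/4² = (0.0000,4.3750)
o2: d²=296 > ρ²=61 → inactive
o3: d²=100 > ρ²=61 → inactive
o4: d²=233 > ρ²=61 → inactive
F = F_att + ΣF_rep = (-10.0000,-13.1250)
p' = p + 1/8·F = (-2.2500,9.3594)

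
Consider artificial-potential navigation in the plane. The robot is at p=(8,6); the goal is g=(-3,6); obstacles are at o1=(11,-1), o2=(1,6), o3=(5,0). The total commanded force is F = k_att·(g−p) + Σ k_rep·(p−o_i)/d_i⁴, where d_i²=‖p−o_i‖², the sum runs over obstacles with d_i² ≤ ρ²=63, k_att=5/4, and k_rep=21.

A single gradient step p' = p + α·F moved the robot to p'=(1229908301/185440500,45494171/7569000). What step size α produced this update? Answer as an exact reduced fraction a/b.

α = 1/10

F_att = 5/4·(g−p) = 5/4·(-11,0) = (-13.7500,0.0000)
o1: d²=58 ≤ ρ²=63; F_rep = 21·(-3,7)/58² = (-0.0187,0.0437)
o2: d²=49 ≤ ρ²=63; F_rep = 21·(7,0)/49² = (0.0612,0.0000)
o3: d²=45 ≤ ρ²=63; F_rep = 21·(3,6)/45² = (0.0311,0.0622)
F = F_att + ΣF_rep = (-13.6764,0.1059)
Δp = p'−p = (-1.3676,0.0106); α = Δx/Fx = (-253615699/185440500) / (-253615699/18544050) = 1/10
check: Δy/Fy = (80171/7569000) / (80171/756900) = 1/10 ✓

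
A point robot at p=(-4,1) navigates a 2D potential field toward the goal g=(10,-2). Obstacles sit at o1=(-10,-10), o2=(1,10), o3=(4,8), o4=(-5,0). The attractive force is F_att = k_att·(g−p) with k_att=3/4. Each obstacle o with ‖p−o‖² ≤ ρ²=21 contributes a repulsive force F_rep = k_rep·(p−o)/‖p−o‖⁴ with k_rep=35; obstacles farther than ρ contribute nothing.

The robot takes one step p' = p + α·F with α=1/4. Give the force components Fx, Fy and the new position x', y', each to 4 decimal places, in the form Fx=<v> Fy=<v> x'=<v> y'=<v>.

Fx=19.2500 Fy=6.5000 x'=0.8125 y'=2.6250

F_att = 3/4·(g−p) = 3/4·(14,-3) = (10.5000,-2.2500)
o1: d²=157 > ρ²=21 → inactive
o2: d²=106 > ρ²=21 → inactive
o3: d²=113 > ρ²=21 → inactive
o4: d²=2 ≤ ρ²=21; F_rep = 35·(1,1)/2² = (8.7500,8.7500)
F = F_att + ΣF_rep = (19.2500,6.5000)
p' = p + 1/4·F = (0.8125,2.6250)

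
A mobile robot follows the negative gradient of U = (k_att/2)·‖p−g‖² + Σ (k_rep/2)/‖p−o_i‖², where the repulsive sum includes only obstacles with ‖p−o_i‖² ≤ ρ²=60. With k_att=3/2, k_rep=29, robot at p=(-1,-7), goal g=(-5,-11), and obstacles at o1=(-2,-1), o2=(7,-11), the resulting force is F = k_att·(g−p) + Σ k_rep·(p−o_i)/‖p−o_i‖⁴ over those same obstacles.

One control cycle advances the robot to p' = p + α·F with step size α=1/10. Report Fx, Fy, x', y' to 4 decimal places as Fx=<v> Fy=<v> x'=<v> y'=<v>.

Fx=-5.9788 Fy=-6.1271 x'=-1.5979 y'=-7.6127

F_att = 3/2·(g−p) = 3/2·(-4,-4) = (-6.0000,-6.0000)
o1: d²=37 ≤ ρ²=60; F_rep = 29·(1,-6)/37² = (0.0212,-0.1271)
o2: d²=80 > ρ²=60 → inactive
F = F_att + ΣF_rep = (-5.9788,-6.1271)
p' = p + 1/10·F = (-1.5979,-7.6127)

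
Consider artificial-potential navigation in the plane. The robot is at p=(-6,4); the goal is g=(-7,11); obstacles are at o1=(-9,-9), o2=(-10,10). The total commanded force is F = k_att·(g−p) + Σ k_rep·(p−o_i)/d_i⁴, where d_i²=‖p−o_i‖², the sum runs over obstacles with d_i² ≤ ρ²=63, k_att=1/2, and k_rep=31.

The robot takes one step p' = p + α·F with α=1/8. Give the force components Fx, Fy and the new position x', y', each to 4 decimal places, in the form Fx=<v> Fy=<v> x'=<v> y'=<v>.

Fx=-0.4541 Fy=3.4312 x'=-6.0568 y'=4.4289

F_att = 1/2·(g−p) = 1/2·(-1,7) = (-0.5000,3.5000)
o1: d²=178 > ρ²=63 → inactive
o2: d²=52 ≤ ρ²=63; F_rep = 31·(4,-6)/52² = (0.0459,-0.0688)
F = F_att + ΣF_rep = (-0.4541,3.4312)
p' = p + 1/8·F = (-6.0568,4.4289)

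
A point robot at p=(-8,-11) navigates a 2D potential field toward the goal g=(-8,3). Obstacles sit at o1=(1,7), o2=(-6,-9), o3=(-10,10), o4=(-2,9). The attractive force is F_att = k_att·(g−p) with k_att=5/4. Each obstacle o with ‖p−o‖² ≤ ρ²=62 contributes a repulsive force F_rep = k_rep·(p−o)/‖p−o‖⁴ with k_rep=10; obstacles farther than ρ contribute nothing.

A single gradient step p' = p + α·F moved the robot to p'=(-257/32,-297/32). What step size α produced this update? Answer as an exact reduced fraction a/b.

F_att = 5/4·(g−p) = 5/4·(0,14) = (0.0000,17.5000)
o1: d²=405 > ρ²=62 → inactive
o2: d²=8 ≤ ρ²=62; F_rep = 10·(-2,-2)/8² = (-0.3125,-0.3125)
o3: d²=445 > ρ²=62 → inactive
o4: d²=436 > ρ²=62 → inactive
F = F_att + ΣF_rep = (-0.3125,17.1875)
Δp = p'−p = (-0.0312,1.7188); α = Δx/Fx = (-1/32) / (-5/16) = 1/10
check: Δy/Fy = (55/32) / (275/16) = 1/10 ✓

α = 1/10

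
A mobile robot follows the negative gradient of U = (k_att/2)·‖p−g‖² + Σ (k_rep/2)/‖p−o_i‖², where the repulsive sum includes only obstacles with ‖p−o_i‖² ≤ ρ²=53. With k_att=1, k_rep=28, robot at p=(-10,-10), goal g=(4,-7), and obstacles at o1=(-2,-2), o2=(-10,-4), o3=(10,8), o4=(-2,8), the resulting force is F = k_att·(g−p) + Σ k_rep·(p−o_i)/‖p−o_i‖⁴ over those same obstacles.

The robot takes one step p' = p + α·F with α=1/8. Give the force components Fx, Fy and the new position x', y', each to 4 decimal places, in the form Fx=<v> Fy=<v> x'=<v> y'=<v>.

F_att = 1·(g−p) = 1·(14,3) = (14.0000,3.0000)
o1: d²=128 > ρ²=53 → inactive
o2: d²=36 ≤ ρ²=53; F_rep = 28·(0,-6)/36² = (0.0000,-0.1296)
o3: d²=724 > ρ²=53 → inactive
o4: d²=388 > ρ²=53 → inactive
F = F_att + ΣF_rep = (14.0000,2.8704)
p' = p + 1/8·F = (-8.2500,-9.6412)

Fx=14.0000 Fy=2.8704 x'=-8.2500 y'=-9.6412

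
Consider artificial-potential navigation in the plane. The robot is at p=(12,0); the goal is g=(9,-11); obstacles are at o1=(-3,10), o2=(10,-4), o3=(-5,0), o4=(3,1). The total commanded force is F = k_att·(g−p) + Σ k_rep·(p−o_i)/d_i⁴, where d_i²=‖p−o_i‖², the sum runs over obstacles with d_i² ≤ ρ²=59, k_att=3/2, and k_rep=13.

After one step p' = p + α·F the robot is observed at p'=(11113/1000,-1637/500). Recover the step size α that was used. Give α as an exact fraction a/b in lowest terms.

α = 1/5

F_att = 3/2·(g−p) = 3/2·(-3,-11) = (-4.5000,-16.5000)
o1: d²=325 > ρ²=59 → inactive
o2: d²=20 ≤ ρ²=59; F_rep = 13·(2,4)/20² = (0.0650,0.1300)
o3: d²=289 > ρ²=59 → inactive
o4: d²=82 > ρ²=59 → inactive
F = F_att + ΣF_rep = (-4.4350,-16.3700)
Δp = p'−p = (-0.8870,-3.2740); α = Δx/Fx = (-887/1000) / (-887/200) = 1/5
check: Δy/Fy = (-1637/500) / (-1637/100) = 1/5 ✓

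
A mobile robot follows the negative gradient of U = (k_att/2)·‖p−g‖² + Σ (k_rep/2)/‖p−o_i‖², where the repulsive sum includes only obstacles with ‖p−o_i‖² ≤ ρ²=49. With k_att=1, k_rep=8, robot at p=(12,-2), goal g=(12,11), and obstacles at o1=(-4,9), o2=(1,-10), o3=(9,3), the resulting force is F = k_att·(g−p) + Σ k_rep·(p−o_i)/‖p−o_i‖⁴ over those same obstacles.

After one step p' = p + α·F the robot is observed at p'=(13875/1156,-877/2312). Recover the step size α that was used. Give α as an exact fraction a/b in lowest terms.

α = 1/8

F_att = 1·(g−p) = 1·(0,13) = (0.0000,13.0000)
o1: d²=377 > ρ²=49 → inactive
o2: d²=185 > ρ²=49 → inactive
o3: d²=34 ≤ ρ²=49; F_rep = 8·(3,-5)/34² = (0.0208,-0.0346)
F = F_att + ΣF_rep = (0.0208,12.9654)
Δp = p'−p = (0.0026,1.6207); α = Δx/Fx = (3/1156) / (6/289) = 1/8
check: Δy/Fy = (3747/2312) / (3747/289) = 1/8 ✓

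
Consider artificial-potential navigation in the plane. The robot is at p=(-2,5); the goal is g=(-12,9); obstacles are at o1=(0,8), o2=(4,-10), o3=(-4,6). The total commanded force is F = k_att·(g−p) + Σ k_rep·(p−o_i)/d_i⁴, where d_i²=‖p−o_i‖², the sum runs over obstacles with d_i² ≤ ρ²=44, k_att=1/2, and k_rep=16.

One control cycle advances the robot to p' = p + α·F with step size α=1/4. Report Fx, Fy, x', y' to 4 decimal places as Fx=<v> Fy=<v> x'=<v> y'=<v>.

F_att = 1/2·(g−p) = 1/2·(-10,4) = (-5.0000,2.0000)
o1: d²=13 ≤ ρ²=44; F_rep = 16·(-2,-3)/13² = (-0.1893,-0.2840)
o2: d²=261 > ρ²=44 → inactive
o3: d²=5 ≤ ρ²=44; F_rep = 16·(2,-1)/5² = (1.2800,-0.6400)
F = F_att + ΣF_rep = (-3.9093,1.0760)
p' = p + 1/4·F = (-2.9773,5.2690)

Fx=-3.9093 Fy=1.0760 x'=-2.9773 y'=5.2690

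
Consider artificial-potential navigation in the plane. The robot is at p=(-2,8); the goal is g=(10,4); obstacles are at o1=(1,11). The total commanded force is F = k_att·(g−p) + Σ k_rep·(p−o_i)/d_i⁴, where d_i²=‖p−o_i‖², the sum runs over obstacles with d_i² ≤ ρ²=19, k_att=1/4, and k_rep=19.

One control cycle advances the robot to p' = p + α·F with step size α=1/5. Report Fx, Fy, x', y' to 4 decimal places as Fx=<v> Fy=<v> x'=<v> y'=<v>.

Fx=2.8241 Fy=-1.1759 x'=-1.4352 y'=7.7648

F_att = 1/4·(g−p) = 1/4·(12,-4) = (3.0000,-1.0000)
o1: d²=18 ≤ ρ²=19; F_rep = 19·(-3,-3)/18² = (-0.1759,-0.1759)
F = F_att + ΣF_rep = (2.8241,-1.1759)
p' = p + 1/5·F = (-1.4352,7.7648)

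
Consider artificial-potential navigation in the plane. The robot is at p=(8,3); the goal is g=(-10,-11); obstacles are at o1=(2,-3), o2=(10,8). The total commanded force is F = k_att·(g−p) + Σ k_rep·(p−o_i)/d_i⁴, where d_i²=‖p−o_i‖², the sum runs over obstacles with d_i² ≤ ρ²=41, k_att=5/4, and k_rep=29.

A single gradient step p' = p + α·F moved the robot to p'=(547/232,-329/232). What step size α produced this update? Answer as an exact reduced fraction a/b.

F_att = 5/4·(g−p) = 5/4·(-18,-14) = (-22.5000,-17.5000)
o1: d²=72 > ρ²=41 → inactive
o2: d²=29 ≤ ρ²=41; F_rep = 29·(-2,-5)/29² = (-0.0690,-0.1724)
F = F_att + ΣF_rep = (-22.5690,-17.6724)
Δp = p'−p = (-5.6422,-4.4181); α = Δx/Fx = (-1309/232) / (-1309/58) = 1/4
check: Δy/Fy = (-1025/232) / (-1025/58) = 1/4 ✓

α = 1/4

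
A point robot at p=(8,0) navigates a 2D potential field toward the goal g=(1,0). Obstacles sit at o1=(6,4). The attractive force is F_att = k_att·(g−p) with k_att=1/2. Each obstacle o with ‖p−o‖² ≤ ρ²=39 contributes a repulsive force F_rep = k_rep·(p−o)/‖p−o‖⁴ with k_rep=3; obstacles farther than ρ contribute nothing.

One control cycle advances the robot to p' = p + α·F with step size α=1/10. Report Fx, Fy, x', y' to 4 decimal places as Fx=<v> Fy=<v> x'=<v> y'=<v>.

Fx=-3.4850 Fy=-0.0300 x'=7.6515 y'=-0.0030

F_att = 1/2·(g−p) = 1/2·(-7,0) = (-3.5000,0.0000)
o1: d²=20 ≤ ρ²=39; F_rep = 3·(2,-4)/20² = (0.0150,-0.0300)
F = F_att + ΣF_rep = (-3.4850,-0.0300)
p' = p + 1/10·F = (7.6515,-0.0030)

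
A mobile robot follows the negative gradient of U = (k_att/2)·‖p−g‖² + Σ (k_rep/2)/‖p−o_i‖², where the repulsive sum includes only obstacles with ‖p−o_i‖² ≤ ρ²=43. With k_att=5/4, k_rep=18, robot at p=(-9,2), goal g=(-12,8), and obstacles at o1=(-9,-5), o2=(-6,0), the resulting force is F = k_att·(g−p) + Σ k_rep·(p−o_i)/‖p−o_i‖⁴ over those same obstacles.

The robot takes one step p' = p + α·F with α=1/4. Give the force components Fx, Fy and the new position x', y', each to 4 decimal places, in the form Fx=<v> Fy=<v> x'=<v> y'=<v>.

Fx=-4.0695 Fy=7.7130 x'=-10.0174 y'=3.9283

F_att = 5/4·(g−p) = 5/4·(-3,6) = (-3.7500,7.5000)
o1: d²=49 > ρ²=43 → inactive
o2: d²=13 ≤ ρ²=43; F_rep = 18·(-3,2)/13² = (-0.3195,0.2130)
F = F_att + ΣF_rep = (-4.0695,7.7130)
p' = p + 1/4·F = (-10.0174,3.9283)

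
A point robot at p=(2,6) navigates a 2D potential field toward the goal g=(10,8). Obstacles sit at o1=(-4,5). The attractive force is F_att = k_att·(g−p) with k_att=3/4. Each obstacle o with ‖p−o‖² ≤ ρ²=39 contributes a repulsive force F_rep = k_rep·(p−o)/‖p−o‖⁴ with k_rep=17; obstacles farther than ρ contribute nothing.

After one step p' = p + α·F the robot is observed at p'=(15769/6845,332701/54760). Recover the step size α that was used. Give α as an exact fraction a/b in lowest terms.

α = 1/20

F_att = 3/4·(g−p) = 3/4·(8,2) = (6.0000,1.5000)
o1: d²=37 ≤ ρ²=39; F_rep = 17·(6,1)/37² = (0.0745,0.0124)
F = F_att + ΣF_rep = (6.0745,1.5124)
Δp = p'−p = (0.3037,0.0756); α = Δx/Fx = (2079/6845) / (8316/1369) = 1/20
check: Δy/Fy = (4141/54760) / (4141/2738) = 1/20 ✓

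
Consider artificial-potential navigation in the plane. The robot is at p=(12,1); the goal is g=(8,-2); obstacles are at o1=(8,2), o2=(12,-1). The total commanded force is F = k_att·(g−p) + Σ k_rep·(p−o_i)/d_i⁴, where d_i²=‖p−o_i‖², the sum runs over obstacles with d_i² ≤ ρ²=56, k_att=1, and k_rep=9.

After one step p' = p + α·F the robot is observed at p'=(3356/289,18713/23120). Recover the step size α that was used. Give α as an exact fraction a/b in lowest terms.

F_att = 1·(g−p) = 1·(-4,-3) = (-4.0000,-3.0000)
o1: d²=17 ≤ ρ²=56; F_rep = 9·(4,-1)/17² = (0.1246,-0.0311)
o2: d²=4 ≤ ρ²=56; F_rep = 9·(0,2)/4² = (0.0000,1.1250)
F = F_att + ΣF_rep = (-3.8754,-1.9061)
Δp = p'−p = (-0.3875,-0.1906); α = Δx/Fx = (-112/289) / (-1120/289) = 1/10
check: Δy/Fy = (-4407/23120) / (-4407/2312) = 1/10 ✓

α = 1/10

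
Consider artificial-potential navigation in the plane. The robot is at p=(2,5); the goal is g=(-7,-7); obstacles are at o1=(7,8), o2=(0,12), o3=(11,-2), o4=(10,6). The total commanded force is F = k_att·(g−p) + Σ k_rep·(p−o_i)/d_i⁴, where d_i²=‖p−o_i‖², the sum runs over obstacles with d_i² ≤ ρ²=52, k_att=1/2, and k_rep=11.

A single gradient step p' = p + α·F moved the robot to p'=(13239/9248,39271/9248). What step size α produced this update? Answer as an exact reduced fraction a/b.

α = 1/8

F_att = 1/2·(g−p) = 1/2·(-9,-12) = (-4.5000,-6.0000)
o1: d²=34 ≤ ρ²=52; F_rep = 11·(-5,-3)/34² = (-0.0476,-0.0285)
o2: d²=53 > ρ²=52 → inactive
o3: d²=130 > ρ²=52 → inactive
o4: d²=65 > ρ²=52 → inactive
F = F_att + ΣF_rep = (-4.5476,-6.0285)
Δp = p'−p = (-0.5684,-0.7536); α = Δx/Fx = (-5257/9248) / (-5257/1156) = 1/8
check: Δy/Fy = (-6969/9248) / (-6969/1156) = 1/8 ✓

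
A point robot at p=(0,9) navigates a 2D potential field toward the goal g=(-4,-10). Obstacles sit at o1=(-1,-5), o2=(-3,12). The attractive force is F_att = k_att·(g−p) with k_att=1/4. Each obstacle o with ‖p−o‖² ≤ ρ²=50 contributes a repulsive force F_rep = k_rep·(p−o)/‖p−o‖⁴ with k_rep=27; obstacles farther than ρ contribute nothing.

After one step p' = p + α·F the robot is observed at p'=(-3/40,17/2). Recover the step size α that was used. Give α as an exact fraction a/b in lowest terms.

α = 1/10

F_att = 1/4·(g−p) = 1/4·(-4,-19) = (-1.0000,-4.7500)
o1: d²=197 > ρ²=50 → inactive
o2: d²=18 ≤ ρ²=50; F_rep = 27·(3,-3)/18² = (0.2500,-0.2500)
F = F_att + ΣF_rep = (-0.7500,-5.0000)
Δp = p'−p = (-0.0750,-0.5000); α = Δx/Fx = (-3/40) / (-3/4) = 1/10
check: Δy/Fy = (-1/2) / (-5) = 1/10 ✓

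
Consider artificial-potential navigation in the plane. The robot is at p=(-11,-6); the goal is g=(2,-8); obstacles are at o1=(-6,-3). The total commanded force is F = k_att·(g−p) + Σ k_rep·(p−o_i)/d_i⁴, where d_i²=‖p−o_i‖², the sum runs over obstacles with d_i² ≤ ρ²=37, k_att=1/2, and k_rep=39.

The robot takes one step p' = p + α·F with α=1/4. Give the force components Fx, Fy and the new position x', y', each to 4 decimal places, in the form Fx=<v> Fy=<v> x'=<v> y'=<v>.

Fx=6.3313 Fy=-1.1012 x'=-9.4172 y'=-6.2753

F_att = 1/2·(g−p) = 1/2·(13,-2) = (6.5000,-1.0000)
o1: d²=34 ≤ ρ²=37; F_rep = 39·(-5,-3)/34² = (-0.1687,-0.1012)
F = F_att + ΣF_rep = (6.3313,-1.1012)
p' = p + 1/4·F = (-9.4172,-6.2753)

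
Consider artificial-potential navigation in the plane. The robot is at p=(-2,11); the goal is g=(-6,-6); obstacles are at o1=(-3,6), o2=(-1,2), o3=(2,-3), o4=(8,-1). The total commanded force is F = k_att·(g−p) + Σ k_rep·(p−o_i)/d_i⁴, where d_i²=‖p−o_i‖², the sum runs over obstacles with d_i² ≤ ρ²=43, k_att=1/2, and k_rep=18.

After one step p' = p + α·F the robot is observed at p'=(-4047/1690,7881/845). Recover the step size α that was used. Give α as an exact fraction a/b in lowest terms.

F_att = 1/2·(g−p) = 1/2·(-4,-17) = (-2.0000,-8.5000)
o1: d²=26 ≤ ρ²=43; F_rep = 18·(1,5)/26² = (0.0266,0.1331)
o2: d²=82 > ρ²=43 → inactive
o3: d²=212 > ρ²=43 → inactive
o4: d²=244 > ρ²=43 → inactive
F = F_att + ΣF_rep = (-1.9734,-8.3669)
Δp = p'−p = (-0.3947,-1.6734); α = Δx/Fx = (-667/1690) / (-667/338) = 1/5
check: Δy/Fy = (-1414/845) / (-1414/169) = 1/5 ✓

α = 1/5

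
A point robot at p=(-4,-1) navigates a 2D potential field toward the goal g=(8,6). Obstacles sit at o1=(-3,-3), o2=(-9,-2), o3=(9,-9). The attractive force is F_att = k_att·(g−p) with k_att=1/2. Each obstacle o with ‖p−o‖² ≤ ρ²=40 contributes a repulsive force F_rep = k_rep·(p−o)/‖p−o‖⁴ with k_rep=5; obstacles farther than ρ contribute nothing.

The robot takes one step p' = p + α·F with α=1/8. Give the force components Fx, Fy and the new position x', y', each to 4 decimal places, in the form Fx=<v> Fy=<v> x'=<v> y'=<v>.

Fx=5.8370 Fy=3.9074 x'=-3.2704 y'=-0.5116

F_att = 1/2·(g−p) = 1/2·(12,7) = (6.0000,3.5000)
o1: d²=5 ≤ ρ²=40; F_rep = 5·(-1,2)/5² = (-0.2000,0.4000)
o2: d²=26 ≤ ρ²=40; F_rep = 5·(5,1)/26² = (0.0370,0.0074)
o3: d²=233 > ρ²=40 → inactive
F = F_att + ΣF_rep = (5.8370,3.9074)
p' = p + 1/8·F = (-3.2704,-0.5116)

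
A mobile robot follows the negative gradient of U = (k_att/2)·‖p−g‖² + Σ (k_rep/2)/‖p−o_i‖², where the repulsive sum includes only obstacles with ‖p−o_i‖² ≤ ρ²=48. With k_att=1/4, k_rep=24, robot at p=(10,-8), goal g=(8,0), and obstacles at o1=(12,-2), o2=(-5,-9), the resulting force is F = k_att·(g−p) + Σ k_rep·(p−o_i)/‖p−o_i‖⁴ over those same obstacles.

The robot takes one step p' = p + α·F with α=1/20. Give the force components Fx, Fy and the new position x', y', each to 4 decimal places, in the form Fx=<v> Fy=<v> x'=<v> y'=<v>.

Fx=-0.5300 Fy=1.9100 x'=9.9735 y'=-7.9045

F_att = 1/4·(g−p) = 1/4·(-2,8) = (-0.5000,2.0000)
o1: d²=40 ≤ ρ²=48; F_rep = 24·(-2,-6)/40² = (-0.0300,-0.0900)
o2: d²=226 > ρ²=48 → inactive
F = F_att + ΣF_rep = (-0.5300,1.9100)
p' = p + 1/20·F = (9.9735,-7.9045)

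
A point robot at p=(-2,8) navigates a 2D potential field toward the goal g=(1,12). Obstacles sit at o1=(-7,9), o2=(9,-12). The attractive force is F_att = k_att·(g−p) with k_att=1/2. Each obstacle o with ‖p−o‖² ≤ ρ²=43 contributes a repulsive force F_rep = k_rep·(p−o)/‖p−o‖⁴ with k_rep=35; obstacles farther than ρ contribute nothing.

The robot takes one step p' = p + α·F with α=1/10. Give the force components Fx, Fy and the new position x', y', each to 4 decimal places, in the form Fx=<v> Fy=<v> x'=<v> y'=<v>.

Fx=1.7589 Fy=1.9482 x'=-1.8241 y'=8.1948

F_att = 1/2·(g−p) = 1/2·(3,4) = (1.5000,2.0000)
o1: d²=26 ≤ ρ²=43; F_rep = 35·(5,-1)/26² = (0.2589,-0.0518)
o2: d²=521 > ρ²=43 → inactive
F = F_att + ΣF_rep = (1.7589,1.9482)
p' = p + 1/10·F = (-1.8241,8.1948)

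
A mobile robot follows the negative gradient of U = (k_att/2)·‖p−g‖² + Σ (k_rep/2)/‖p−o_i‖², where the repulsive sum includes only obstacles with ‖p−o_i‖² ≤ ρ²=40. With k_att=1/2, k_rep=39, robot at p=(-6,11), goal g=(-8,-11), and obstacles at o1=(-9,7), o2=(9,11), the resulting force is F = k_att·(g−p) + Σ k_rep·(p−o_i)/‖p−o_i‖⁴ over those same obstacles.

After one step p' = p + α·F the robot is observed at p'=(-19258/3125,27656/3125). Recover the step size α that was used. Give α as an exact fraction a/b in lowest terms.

α = 1/5

F_att = 1/2·(g−p) = 1/2·(-2,-22) = (-1.0000,-11.0000)
o1: d²=25 ≤ ρ²=40; F_rep = 39·(3,4)/25² = (0.1872,0.2496)
o2: d²=225 > ρ²=40 → inactive
F = F_att + ΣF_rep = (-0.8128,-10.7504)
Δp = p'−p = (-0.1626,-2.1501); α = Δx/Fx = (-508/3125) / (-508/625) = 1/5
check: Δy/Fy = (-6719/3125) / (-6719/625) = 1/5 ✓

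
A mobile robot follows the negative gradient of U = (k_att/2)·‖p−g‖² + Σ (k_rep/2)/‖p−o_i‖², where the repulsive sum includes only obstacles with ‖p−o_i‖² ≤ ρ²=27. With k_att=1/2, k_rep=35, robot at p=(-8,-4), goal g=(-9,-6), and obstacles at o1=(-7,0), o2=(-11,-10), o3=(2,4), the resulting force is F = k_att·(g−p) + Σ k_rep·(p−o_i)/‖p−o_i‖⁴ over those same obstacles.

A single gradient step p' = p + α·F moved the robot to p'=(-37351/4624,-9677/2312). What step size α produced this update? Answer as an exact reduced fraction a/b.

F_att = 1/2·(g−p) = 1/2·(-1,-2) = (-0.5000,-1.0000)
o1: d²=17 ≤ ρ²=27; F_rep = 35·(-1,-4)/17² = (-0.1211,-0.4844)
o2: d²=45 > ρ²=27 → inactive
o3: d²=164 > ρ²=27 → inactive
F = F_att + ΣF_rep = (-0.6211,-1.4844)
Δp = p'−p = (-0.0776,-0.1856); α = Δx/Fx = (-359/4624) / (-359/578) = 1/8
check: Δy/Fy = (-429/2312) / (-429/289) = 1/8 ✓

α = 1/8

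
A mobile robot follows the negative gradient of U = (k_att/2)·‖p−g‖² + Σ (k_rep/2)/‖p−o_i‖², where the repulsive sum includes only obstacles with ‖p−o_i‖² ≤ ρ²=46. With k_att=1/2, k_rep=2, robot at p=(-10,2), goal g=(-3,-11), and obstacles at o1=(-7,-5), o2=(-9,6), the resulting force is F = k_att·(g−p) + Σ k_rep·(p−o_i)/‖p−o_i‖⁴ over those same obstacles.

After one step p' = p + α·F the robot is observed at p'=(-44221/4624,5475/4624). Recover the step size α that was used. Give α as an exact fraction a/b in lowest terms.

F_att = 1/2·(g−p) = 1/2·(7,-13) = (3.5000,-6.5000)
o1: d²=58 > ρ²=46 → inactive
o2: d²=17 ≤ ρ²=46; F_rep = 2·(-1,-4)/17² = (-0.0069,-0.0277)
F = F_att + ΣF_rep = (3.4931,-6.5277)
Δp = p'−p = (0.4366,-0.8160); α = Δx/Fx = (2019/4624) / (2019/578) = 1/8
check: Δy/Fy = (-3773/4624) / (-3773/578) = 1/8 ✓

α = 1/8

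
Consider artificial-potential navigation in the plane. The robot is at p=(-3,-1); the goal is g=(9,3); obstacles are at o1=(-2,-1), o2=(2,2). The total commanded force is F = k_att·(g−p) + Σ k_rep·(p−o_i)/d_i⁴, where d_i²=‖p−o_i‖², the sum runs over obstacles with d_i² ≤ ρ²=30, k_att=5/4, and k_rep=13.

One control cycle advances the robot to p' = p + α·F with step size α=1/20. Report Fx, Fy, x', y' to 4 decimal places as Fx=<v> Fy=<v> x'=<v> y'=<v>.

Fx=2.0000 Fy=5.0000 x'=-2.9000 y'=-0.7500

F_att = 5/4·(g−p) = 5/4·(12,4) = (15.0000,5.0000)
o1: d²=1 ≤ ρ²=30; F_rep = 13·(-1,0)/1² = (-13.0000,0.0000)
o2: d²=34 > ρ²=30 → inactive
F = F_att + ΣF_rep = (2.0000,5.0000)
p' = p + 1/20·F = (-2.9000,-0.7500)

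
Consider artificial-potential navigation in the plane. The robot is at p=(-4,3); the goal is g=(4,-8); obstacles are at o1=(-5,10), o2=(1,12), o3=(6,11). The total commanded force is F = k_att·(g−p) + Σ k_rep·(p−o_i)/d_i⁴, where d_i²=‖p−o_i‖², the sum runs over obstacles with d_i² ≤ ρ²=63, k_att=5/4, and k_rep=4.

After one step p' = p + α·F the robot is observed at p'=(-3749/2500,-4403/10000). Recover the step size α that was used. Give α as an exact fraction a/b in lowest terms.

F_att = 5/4·(g−p) = 5/4·(8,-11) = (10.0000,-13.7500)
o1: d²=50 ≤ ρ²=63; F_rep = 4·(1,-7)/50² = (0.0016,-0.0112)
o2: d²=106 > ρ²=63 → inactive
o3: d²=164 > ρ²=63 → inactive
F = F_att + ΣF_rep = (10.0016,-13.7612)
Δp = p'−p = (2.5004,-3.4403); α = Δx/Fx = (6251/2500) / (6251/625) = 1/4
check: Δy/Fy = (-34403/10000) / (-34403/2500) = 1/4 ✓

α = 1/4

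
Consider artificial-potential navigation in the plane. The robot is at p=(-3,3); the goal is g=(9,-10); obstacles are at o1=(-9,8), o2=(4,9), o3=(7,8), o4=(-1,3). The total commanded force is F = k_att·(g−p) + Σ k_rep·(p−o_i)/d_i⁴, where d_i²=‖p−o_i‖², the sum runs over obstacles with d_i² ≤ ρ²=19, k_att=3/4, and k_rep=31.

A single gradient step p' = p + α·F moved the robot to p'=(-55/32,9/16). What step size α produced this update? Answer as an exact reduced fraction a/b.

α = 1/4

F_att = 3/4·(g−p) = 3/4·(12,-13) = (9.0000,-9.7500)
o1: d²=61 > ρ²=19 → inactive
o2: d²=85 > ρ²=19 → inactive
o3: d²=125 > ρ²=19 → inactive
o4: d²=4 ≤ ρ²=19; F_rep = 31·(-2,0)/4² = (-3.8750,0.0000)
F = F_att + ΣF_rep = (5.1250,-9.7500)
Δp = p'−p = (1.2812,-2.4375); α = Δx/Fx = (41/32) / (41/8) = 1/4
check: Δy/Fy = (-39/16) / (-39/4) = 1/4 ✓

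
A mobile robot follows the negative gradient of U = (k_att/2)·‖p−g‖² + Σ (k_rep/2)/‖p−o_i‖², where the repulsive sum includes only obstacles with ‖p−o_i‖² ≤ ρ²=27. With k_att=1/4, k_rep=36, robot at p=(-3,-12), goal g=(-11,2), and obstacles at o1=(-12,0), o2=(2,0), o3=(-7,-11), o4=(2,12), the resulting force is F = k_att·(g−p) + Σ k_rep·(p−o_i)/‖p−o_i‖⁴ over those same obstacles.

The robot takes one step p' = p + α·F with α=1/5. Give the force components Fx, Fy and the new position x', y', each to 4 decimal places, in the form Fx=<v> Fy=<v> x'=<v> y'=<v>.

F_att = 1/4·(g−p) = 1/4·(-8,14) = (-2.0000,3.5000)
o1: d²=225 > ρ²=27 → inactive
o2: d²=169 > ρ²=27 → inactive
o3: d²=17 ≤ ρ²=27; F_rep = 36·(4,-1)/17² = (0.4983,-0.1246)
o4: d²=601 > ρ²=27 → inactive
F = F_att + ΣF_rep = (-1.5017,3.3754)
p' = p + 1/5·F = (-3.3003,-11.3249)

Fx=-1.5017 Fy=3.3754 x'=-3.3003 y'=-11.3249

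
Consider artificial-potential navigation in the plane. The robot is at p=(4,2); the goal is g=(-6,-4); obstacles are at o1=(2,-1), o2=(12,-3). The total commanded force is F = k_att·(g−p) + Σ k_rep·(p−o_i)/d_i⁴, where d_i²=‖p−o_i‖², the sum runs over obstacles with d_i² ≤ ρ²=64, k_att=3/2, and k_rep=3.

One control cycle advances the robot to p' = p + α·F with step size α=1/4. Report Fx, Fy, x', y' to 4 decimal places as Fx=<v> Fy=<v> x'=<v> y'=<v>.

Fx=-14.9645 Fy=-8.9467 x'=0.2589 y'=-0.2367

F_att = 3/2·(g−p) = 3/2·(-10,-6) = (-15.0000,-9.0000)
o1: d²=13 ≤ ρ²=64; F_rep = 3·(2,3)/13² = (0.0355,0.0533)
o2: d²=89 > ρ²=64 → inactive
F = F_att + ΣF_rep = (-14.9645,-8.9467)
p' = p + 1/4·F = (0.2589,-0.2367)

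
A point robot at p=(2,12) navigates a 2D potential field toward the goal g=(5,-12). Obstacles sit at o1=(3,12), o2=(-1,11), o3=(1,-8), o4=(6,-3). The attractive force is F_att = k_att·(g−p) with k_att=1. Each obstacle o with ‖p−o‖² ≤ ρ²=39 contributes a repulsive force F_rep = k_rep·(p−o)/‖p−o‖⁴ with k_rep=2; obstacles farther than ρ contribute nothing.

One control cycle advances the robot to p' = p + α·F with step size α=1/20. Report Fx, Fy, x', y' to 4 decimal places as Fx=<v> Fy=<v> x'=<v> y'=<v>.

Fx=1.0600 Fy=-23.9800 x'=2.0530 y'=10.8010

F_att = 1·(g−p) = 1·(3,-24) = (3.0000,-24.0000)
o1: d²=1 ≤ ρ²=39; F_rep = 2·(-1,0)/1² = (-2.0000,0.0000)
o2: d²=10 ≤ ρ²=39; F_rep = 2·(3,1)/10² = (0.0600,0.0200)
o3: d²=401 > ρ²=39 → inactive
o4: d²=241 > ρ²=39 → inactive
F = F_att + ΣF_rep = (1.0600,-23.9800)
p' = p + 1/20·F = (2.0530,10.8010)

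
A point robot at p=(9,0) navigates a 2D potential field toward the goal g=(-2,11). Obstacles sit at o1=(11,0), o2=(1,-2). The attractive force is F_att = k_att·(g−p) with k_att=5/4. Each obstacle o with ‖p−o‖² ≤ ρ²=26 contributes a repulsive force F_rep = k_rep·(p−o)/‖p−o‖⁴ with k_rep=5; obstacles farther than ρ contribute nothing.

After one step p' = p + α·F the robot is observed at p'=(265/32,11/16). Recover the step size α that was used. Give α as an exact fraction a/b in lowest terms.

F_att = 5/4·(g−p) = 5/4·(-11,11) = (-13.7500,13.7500)
o1: d²=4 ≤ ρ²=26; F_rep = 5·(-2,0)/4² = (-0.6250,0.0000)
o2: d²=68 > ρ²=26 → inactive
F = F_att + ΣF_rep = (-14.3750,13.7500)
Δp = p'−p = (-0.7188,0.6875); α = Δx/Fx = (-23/32) / (-115/8) = 1/20
check: Δy/Fy = (11/16) / (55/4) = 1/20 ✓

α = 1/20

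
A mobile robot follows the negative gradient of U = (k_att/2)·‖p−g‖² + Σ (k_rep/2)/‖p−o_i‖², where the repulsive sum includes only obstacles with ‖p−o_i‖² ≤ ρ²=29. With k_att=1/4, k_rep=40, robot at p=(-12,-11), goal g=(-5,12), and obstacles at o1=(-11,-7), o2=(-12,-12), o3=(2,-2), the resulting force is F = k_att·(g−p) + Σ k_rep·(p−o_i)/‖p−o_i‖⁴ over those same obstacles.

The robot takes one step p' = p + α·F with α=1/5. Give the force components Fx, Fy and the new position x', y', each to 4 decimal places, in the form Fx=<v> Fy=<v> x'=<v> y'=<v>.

F_att = 1/4·(g−p) = 1/4·(7,23) = (1.7500,5.7500)
o1: d²=17 ≤ ρ²=29; F_rep = 40·(-1,-4)/17² = (-0.1384,-0.5536)
o2: d²=1 ≤ ρ²=29; F_rep = 40·(0,1)/1² = (0.0000,40.0000)
o3: d²=277 > ρ²=29 → inactive
F = F_att + ΣF_rep = (1.6116,45.1964)
p' = p + 1/5·F = (-11.6777,-1.9607)

Fx=1.6116 Fy=45.1964 x'=-11.6777 y'=-1.9607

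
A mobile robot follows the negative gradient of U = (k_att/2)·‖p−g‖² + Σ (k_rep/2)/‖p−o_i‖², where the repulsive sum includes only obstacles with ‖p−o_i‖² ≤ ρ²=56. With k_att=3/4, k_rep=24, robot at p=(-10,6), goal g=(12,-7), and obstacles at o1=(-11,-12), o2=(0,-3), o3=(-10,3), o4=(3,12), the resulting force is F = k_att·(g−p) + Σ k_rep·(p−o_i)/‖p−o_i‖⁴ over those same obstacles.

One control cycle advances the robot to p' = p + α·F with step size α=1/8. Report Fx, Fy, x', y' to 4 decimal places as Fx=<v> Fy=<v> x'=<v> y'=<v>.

F_att = 3/4·(g−p) = 3/4·(22,-13) = (16.5000,-9.7500)
o1: d²=325 > ρ²=56 → inactive
o2: d²=181 > ρ²=56 → inactive
o3: d²=9 ≤ ρ²=56; F_rep = 24·(0,3)/9² = (0.0000,0.8889)
o4: d²=205 > ρ²=56 → inactive
F = F_att + ΣF_rep = (16.5000,-8.8611)
p' = p + 1/8·F = (-7.9375,4.8924)

Fx=16.5000 Fy=-8.8611 x'=-7.9375 y'=4.8924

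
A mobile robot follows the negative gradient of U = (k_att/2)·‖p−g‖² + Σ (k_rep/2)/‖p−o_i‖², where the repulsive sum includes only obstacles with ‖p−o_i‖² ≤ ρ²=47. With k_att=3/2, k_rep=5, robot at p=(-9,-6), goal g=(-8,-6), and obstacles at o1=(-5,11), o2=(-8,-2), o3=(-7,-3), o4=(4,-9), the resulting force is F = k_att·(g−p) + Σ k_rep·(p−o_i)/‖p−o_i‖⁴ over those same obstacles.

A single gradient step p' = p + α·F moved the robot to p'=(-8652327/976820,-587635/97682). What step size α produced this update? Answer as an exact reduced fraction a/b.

F_att = 3/2·(g−p) = 3/2·(1,0) = (1.5000,0.0000)
o1: d²=305 > ρ²=47 → inactive
o2: d²=17 ≤ ρ²=47; F_rep = 5·(-1,-4)/17² = (-0.0173,-0.0692)
o3: d²=13 ≤ ρ²=47; F_rep = 5·(-2,-3)/13² = (-0.0592,-0.0888)
o4: d²=178 > ρ²=47 → inactive
F = F_att + ΣF_rep = (1.4235,-0.1580)
Δp = p'−p = (0.1424,-0.0158); α = Δx/Fx = (139053/976820) / (139053/97682) = 1/10
check: Δy/Fy = (-1543/97682) / (-7715/48841) = 1/10 ✓

α = 1/10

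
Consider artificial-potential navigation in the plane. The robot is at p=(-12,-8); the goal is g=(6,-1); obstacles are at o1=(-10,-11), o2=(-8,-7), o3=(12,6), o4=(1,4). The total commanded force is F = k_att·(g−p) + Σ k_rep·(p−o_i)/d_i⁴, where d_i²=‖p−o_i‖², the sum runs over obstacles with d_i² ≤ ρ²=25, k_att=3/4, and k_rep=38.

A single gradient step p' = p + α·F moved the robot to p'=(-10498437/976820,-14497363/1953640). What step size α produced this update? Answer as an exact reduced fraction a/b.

F_att = 3/4·(g−p) = 3/4·(18,7) = (13.5000,5.2500)
o1: d²=13 ≤ ρ²=25; F_rep = 38·(-2,3)/13² = (-0.4497,0.6746)
o2: d²=17 ≤ ρ²=25; F_rep = 38·(-4,-1)/17² = (-0.5260,-0.1315)
o3: d²=772 > ρ²=25 → inactive
o4: d²=313 > ρ²=25 → inactive
F = F_att + ΣF_rep = (12.5243,5.7931)
Δp = p'−p = (1.2524,0.5793); α = Δx/Fx = (1223403/976820) / (1223403/97682) = 1/10
check: Δy/Fy = (1131757/1953640) / (1131757/195364) = 1/10 ✓

α = 1/10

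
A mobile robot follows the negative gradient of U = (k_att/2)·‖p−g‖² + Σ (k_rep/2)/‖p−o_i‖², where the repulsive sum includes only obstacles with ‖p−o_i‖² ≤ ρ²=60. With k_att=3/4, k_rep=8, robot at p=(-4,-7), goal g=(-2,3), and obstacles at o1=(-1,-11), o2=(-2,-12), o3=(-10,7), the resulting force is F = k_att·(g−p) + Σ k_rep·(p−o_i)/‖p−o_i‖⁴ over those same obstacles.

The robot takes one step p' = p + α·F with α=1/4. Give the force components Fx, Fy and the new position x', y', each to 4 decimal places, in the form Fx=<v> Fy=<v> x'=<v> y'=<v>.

F_att = 3/4·(g−p) = 3/4·(2,10) = (1.5000,7.5000)
o1: d²=25 ≤ ρ²=60; F_rep = 8·(-3,4)/25² = (-0.0384,0.0512)
o2: d²=29 ≤ ρ²=60; F_rep = 8·(-2,5)/29² = (-0.0190,0.0476)
o3: d²=232 > ρ²=60 → inactive
F = F_att + ΣF_rep = (1.4426,7.5988)
p' = p + 1/4·F = (-3.6394,-5.1003)

Fx=1.4426 Fy=7.5988 x'=-3.6394 y'=-5.1003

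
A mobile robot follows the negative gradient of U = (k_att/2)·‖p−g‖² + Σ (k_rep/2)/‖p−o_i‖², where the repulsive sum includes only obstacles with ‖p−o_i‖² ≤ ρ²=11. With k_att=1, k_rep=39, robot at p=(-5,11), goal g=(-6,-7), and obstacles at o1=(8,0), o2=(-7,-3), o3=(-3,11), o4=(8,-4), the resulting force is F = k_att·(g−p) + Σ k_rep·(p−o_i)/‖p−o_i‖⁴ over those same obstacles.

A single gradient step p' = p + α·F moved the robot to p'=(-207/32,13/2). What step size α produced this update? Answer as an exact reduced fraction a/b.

α = 1/4

F_att = 1·(g−p) = 1·(-1,-18) = (-1.0000,-18.0000)
o1: d²=290 > ρ²=11 → inactive
o2: d²=200 > ρ²=11 → inactive
o3: d²=4 ≤ ρ²=11; F_rep = 39·(-2,0)/4² = (-4.8750,0.0000)
o4: d²=394 > ρ²=11 → inactive
F = F_att + ΣF_rep = (-5.8750,-18.0000)
Δp = p'−p = (-1.4688,-4.5000); α = Δx/Fx = (-47/32) / (-47/8) = 1/4
check: Δy/Fy = (-9/2) / (-18) = 1/4 ✓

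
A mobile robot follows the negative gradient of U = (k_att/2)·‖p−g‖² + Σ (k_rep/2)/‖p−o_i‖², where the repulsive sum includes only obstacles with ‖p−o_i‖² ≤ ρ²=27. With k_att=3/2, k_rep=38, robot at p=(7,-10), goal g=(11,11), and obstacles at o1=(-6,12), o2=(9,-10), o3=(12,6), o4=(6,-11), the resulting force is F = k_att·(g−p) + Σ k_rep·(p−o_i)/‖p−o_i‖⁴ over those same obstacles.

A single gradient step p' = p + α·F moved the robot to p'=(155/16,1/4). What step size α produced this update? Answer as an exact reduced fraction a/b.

α = 1/4

F_att = 3/2·(g−p) = 3/2·(4,21) = (6.0000,31.5000)
o1: d²=653 > ρ²=27 → inactive
o2: d²=4 ≤ ρ²=27; F_rep = 38·(-2,0)/4² = (-4.7500,0.0000)
o3: d²=281 > ρ²=27 → inactive
o4: d²=2 ≤ ρ²=27; F_rep = 38·(1,1)/2² = (9.5000,9.5000)
F = F_att + ΣF_rep = (10.7500,41.0000)
Δp = p'−p = (2.6875,10.2500); α = Δx/Fx = (43/16) / (43/4) = 1/4
check: Δy/Fy = (41/4) / (41) = 1/4 ✓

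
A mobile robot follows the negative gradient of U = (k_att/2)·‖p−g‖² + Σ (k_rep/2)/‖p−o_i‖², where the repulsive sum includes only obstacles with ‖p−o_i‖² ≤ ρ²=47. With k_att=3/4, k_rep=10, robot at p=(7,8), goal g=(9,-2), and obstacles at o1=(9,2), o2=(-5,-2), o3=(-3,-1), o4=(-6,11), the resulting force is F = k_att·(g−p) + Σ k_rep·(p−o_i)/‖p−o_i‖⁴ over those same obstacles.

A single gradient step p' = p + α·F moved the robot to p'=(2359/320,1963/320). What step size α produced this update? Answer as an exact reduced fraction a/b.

α = 1/4

F_att = 3/4·(g−p) = 3/4·(2,-10) = (1.5000,-7.5000)
o1: d²=40 ≤ ρ²=47; F_rep = 10·(-2,6)/40² = (-0.0125,0.0375)
o2: d²=244 > ρ²=47 → inactive
o3: d²=181 > ρ²=47 → inactive
o4: d²=178 > ρ²=47 → inactive
F = F_att + ΣF_rep = (1.4875,-7.4625)
Δp = p'−p = (0.3719,-1.8656); α = Δx/Fx = (119/320) / (119/80) = 1/4
check: Δy/Fy = (-597/320) / (-597/80) = 1/4 ✓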